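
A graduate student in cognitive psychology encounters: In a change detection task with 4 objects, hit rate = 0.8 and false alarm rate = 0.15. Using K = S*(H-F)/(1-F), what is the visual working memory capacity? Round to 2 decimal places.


K = S * (H - F) / (1 - F)
H - F = 0.65
1 - F = 0.85
K = 4 * 0.65 / 0.85
= 3.06


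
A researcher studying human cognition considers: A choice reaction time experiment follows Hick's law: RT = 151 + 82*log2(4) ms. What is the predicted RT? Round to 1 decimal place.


RT = 151 + 82 * log2(4)
log2(4) = 2.0
RT = 151 + 82 * 2.0
= 151 + 164.0
= 315.0 ms


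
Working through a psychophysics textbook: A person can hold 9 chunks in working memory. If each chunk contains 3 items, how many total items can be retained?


Total items = chunks * items_per_chunk
= 9 * 3
= 27


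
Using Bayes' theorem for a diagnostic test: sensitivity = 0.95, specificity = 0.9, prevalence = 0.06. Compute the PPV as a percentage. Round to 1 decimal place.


PPV = (sens * prev) / (sens * prev + (1-spec) * (1-prev))
Numerator = 0.95 * 0.06 = 0.057
P(positive and no disease) = (1 - spec) * (1 - prev) = (1 - 0.9) * (1 - 0.06) = 0.094
Denominator = 0.057 + 0.094 = 0.151
PPV = 0.057 / 0.151 = 0.377483
As percentage = 37.7


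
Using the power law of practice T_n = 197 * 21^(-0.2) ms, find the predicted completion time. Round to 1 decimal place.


T_n = 197 * 21^(-0.2)
21^(-0.2) = 0.543946
T_n = 197 * 0.543946
= 107.2 ms


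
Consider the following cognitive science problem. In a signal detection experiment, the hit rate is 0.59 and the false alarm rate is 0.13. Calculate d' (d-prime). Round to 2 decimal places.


d' = z(HR) - z(FAR)
z(0.59) = 0.2275
z(0.13) = -1.1264
d' = 0.2275 - -1.1264
= 1.35


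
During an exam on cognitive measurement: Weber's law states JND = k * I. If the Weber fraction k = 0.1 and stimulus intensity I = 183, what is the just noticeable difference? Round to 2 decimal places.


JND = k * I
JND = 0.1 * 183
= 18.30


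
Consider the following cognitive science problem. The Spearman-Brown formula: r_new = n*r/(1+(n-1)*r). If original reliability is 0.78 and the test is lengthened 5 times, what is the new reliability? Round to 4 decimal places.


r_new = n*r / (1 + (n-1)*r)
Numerator = 5 * 0.78 = 3.9
Denominator = 1 + 4 * 0.78 = 4.12
r_new = 3.9 / 4.12
= 0.9466


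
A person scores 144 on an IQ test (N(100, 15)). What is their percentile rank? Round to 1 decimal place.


z = (IQ - mean) / SD
z = (144 - 100) / 15 = 2.9333
Percentile = Phi(2.9333) * 100
Phi(2.9333) = 0.998323
= 99.8


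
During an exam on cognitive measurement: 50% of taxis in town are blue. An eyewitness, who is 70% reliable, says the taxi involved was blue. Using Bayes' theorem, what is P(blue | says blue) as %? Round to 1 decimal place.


P(blue | says blue) = P(says blue | blue)*P(blue) / [P(says blue | blue)*P(blue) + P(says blue | not blue)*P(not blue)]
Numerator = 0.7 * 0.5 = 0.35
False identification = 0.3 * 0.5 = 0.15
P = 0.35 / (0.35 + 0.15)
= 0.35 / 0.5
As percentage = 70.0


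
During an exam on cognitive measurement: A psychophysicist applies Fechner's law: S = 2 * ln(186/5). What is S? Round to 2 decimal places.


S = 2 * ln(186/5)
I/I0 = 37.2
ln(37.2) = 3.6163
S = 2 * 3.6163
= 7.23


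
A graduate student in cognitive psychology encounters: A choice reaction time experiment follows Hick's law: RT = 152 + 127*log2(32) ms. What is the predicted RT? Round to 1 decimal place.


RT = 152 + 127 * log2(32)
log2(32) = 5.0
RT = 152 + 127 * 5.0
= 152 + 635.0
= 787.0 ms


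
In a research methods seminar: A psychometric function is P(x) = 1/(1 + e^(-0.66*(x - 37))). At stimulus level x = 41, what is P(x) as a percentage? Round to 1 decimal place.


P(x) = 1/(1 + e^(-0.66*(41 - 37)))
Exponent = -0.66 * 4 = -2.64
e^(-2.64) = 0.071361
P = 1/(1 + 0.071361) = 0.933392
Percentage = 93.3


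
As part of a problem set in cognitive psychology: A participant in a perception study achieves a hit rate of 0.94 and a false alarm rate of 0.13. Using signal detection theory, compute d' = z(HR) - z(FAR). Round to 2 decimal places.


d' = z(HR) - z(FAR)
z(0.94) = 1.5548
z(0.13) = -1.1264
d' = 1.5548 - -1.1264
= 2.68


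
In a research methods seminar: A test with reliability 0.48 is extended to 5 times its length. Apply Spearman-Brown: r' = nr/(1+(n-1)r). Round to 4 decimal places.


r_new = n*r / (1 + (n-1)*r)
Numerator = 5 * 0.48 = 2.4
Denominator = 1 + 4 * 0.48 = 2.92
r_new = 2.4 / 2.92
= 0.8219


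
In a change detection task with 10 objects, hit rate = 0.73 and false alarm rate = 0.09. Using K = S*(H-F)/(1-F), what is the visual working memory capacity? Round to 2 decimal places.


K = S * (H - F) / (1 - F)
H - F = 0.64
1 - F = 0.91
K = 10 * 0.64 / 0.91
= 7.03


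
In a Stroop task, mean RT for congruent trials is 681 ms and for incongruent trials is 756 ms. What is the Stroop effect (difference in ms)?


Stroop effect = RT(incongruent) - RT(congruent)
= 756 - 681
= 75 ms


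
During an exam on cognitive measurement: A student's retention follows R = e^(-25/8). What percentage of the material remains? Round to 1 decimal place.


R = e^(-t/S)
-t/S = -25/8 = -3.125
R = e^(-3.125) = 0.043937
Percentage = 0.043937 * 100
= 4.4


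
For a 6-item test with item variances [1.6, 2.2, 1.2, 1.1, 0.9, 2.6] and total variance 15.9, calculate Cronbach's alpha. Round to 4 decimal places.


alpha = (k/(k-1)) * (1 - sum(s_i^2)/s_total^2)
sum(item variances) = 9.6
k/(k-1) = 6/5 = 1.2
1 - 9.6/15.9 = 1 - 0.603774 = 0.396226
alpha = 1.2 * 0.396226
= 0.4755


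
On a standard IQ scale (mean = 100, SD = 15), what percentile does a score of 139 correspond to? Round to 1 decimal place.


z = (IQ - mean) / SD
z = (139 - 100) / 15 = 2.6
Percentile = Phi(2.6) * 100
Phi(2.6) = 0.995339
= 99.5


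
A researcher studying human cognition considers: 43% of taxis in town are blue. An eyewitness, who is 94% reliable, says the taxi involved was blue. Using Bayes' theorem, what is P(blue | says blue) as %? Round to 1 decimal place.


P(blue | says blue) = P(says blue | blue)*P(blue) / [P(says blue | blue)*P(blue) + P(says blue | not blue)*P(not blue)]
Numerator = 0.94 * 0.43 = 0.4042
False identification = 0.06 * 0.57 = 0.0342
P = 0.4042 / (0.4042 + 0.0342)
= 0.4042 / 0.4384
As percentage = 92.2


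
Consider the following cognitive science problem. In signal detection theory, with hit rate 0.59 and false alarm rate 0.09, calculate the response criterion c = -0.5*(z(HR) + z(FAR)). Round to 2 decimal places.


c = -0.5 * (z(HR) + z(FAR))
z(0.59) = 0.2275
z(0.09) = -1.3408
c = -0.5 * (0.2275 + -1.3408)
= -0.5 * -1.1133
= 0.56


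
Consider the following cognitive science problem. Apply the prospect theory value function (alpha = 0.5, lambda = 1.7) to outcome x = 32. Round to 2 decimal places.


Since x = 32 >= 0, use v(x) = x^0.5
32^0.5 = 5.6569
v(32) = 5.66


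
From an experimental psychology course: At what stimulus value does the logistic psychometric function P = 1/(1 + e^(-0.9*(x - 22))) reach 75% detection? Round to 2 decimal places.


At P = 0.75: 0.75 = 1/(1 + e^(-k*(x-x0)))
Solving: e^(-k*(x-x0)) = 1/3
x = x0 + ln(3)/k
ln(3) = 1.0986
x = 22 + 1.0986/0.9
= 22 + 1.2207
= 23.22


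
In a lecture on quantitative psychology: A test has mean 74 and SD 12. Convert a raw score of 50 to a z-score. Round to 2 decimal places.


z = (X - mu) / sigma
= (50 - 74) / 12
= -24 / 12
= -2.00


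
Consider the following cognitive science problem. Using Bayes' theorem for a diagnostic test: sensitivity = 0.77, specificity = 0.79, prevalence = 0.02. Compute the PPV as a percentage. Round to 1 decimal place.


PPV = (sens * prev) / (sens * prev + (1-spec) * (1-prev))
Numerator = 0.77 * 0.02 = 0.0154
P(positive and no disease) = (1 - spec) * (1 - prev) = (1 - 0.79) * (1 - 0.02) = 0.2058
Denominator = 0.0154 + 0.2058 = 0.2212
PPV = 0.0154 / 0.2212 = 0.06962
As percentage = 7.0


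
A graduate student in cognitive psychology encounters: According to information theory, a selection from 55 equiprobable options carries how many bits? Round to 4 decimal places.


H = log2(n)
H = log2(55)
= 5.7814


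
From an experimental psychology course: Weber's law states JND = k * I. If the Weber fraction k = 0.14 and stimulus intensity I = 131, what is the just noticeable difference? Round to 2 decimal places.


JND = k * I
JND = 0.14 * 131
= 18.34


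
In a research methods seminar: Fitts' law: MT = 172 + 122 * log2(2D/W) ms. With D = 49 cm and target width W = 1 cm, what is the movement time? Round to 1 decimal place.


MT = 172 + 122 * log2(2*49/1)
2D/W = 98.0
log2(98.0) = 6.6147
MT = 172 + 122 * 6.6147
= 979.0 ms


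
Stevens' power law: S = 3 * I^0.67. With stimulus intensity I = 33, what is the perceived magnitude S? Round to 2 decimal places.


S = 3 * 33^0.67
33^0.67 = 10.4089
S = 3 * 10.4089
= 31.23


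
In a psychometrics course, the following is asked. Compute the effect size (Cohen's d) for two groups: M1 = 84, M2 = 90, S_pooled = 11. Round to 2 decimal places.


Cohen's d = (M1 - M2) / S_pooled
= (84 - 90) / 11
= -6 / 11
= -0.55


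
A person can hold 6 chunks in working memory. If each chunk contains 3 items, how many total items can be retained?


Total items = chunks * items_per_chunk
= 6 * 3
= 18


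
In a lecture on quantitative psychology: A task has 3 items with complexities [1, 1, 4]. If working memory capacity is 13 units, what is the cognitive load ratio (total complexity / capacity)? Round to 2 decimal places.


Total complexity = 1 + 1 + 4 = 6
Load = total / capacity = 6 / 13
= 0.46


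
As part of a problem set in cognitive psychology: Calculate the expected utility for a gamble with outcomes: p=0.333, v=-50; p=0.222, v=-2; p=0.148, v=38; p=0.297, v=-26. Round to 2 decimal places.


EU = sum(p_i * v_i)
0.333 * -50 = -16.65
0.222 * -2 = -0.444
0.148 * 38 = 5.624
0.297 * -26 = -7.722
EU = -16.65 + -0.444 + 5.624 + -7.722
= -19.19


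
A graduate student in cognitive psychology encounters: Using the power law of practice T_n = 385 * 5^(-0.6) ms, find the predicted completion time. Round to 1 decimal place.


T_n = 385 * 5^(-0.6)
5^(-0.6) = 0.380731
T_n = 385 * 0.380731
= 146.6 ms


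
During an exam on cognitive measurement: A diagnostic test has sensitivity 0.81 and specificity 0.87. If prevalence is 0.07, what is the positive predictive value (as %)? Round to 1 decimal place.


PPV = (sens * prev) / (sens * prev + (1-spec) * (1-prev))
Numerator = 0.81 * 0.07 = 0.0567
P(positive and no disease) = (1 - spec) * (1 - prev) = (1 - 0.87) * (1 - 0.07) = 0.1209
Denominator = 0.0567 + 0.1209 = 0.1776
PPV = 0.0567 / 0.1776 = 0.319257
As percentage = 31.9


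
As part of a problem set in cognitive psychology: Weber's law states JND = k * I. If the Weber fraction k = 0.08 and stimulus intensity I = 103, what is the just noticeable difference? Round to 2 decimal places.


JND = k * I
JND = 0.08 * 103
= 8.24


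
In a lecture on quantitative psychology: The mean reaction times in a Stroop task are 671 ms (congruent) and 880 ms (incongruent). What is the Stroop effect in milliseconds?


Stroop effect = RT(incongruent) - RT(congruent)
= 880 - 671
= 209 ms


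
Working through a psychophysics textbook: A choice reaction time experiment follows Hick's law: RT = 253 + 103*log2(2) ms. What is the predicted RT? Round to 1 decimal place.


RT = 253 + 103 * log2(2)
log2(2) = 1.0
RT = 253 + 103 * 1.0
= 253 + 103.0
= 356.0 ms


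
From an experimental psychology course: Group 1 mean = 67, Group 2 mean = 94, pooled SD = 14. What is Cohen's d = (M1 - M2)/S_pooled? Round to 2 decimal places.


Cohen's d = (M1 - M2) / S_pooled
= (67 - 94) / 14
= -27 / 14
= -1.93


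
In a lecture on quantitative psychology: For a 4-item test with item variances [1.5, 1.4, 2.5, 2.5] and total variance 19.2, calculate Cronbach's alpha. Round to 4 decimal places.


alpha = (k/(k-1)) * (1 - sum(s_i^2)/s_total^2)
sum(item variances) = 7.9
k/(k-1) = 4/3 = 1.333333
1 - 7.9/19.2 = 1 - 0.411458 = 0.588542
alpha = 1.333333 * 0.588542
= 0.7847


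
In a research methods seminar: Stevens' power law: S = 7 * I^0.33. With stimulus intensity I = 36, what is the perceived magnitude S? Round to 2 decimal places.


S = 7 * 36^0.33
36^0.33 = 3.2627
S = 7 * 3.2627
= 22.84


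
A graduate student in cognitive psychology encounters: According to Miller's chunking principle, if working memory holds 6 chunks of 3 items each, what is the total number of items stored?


Total items = chunks * items_per_chunk
= 6 * 3
= 18


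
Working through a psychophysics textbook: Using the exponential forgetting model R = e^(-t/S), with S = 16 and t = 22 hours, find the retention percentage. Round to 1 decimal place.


R = e^(-t/S)
-t/S = -22/16 = -1.375
R = e^(-1.375) = 0.25284
Percentage = 0.25284 * 100
= 25.3


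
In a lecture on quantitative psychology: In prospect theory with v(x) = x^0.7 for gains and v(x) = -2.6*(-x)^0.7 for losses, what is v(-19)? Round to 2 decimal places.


Since x = -19 < 0, use v(x) = -lambda*(-x)^alpha
(-x) = 19
19^0.7 = 7.8547
v(-19) = -2.6 * 7.8547
= -20.42


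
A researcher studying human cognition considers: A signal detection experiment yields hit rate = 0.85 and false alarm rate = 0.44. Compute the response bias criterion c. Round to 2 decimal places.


c = -0.5 * (z(HR) + z(FAR))
z(0.85) = 1.0364
z(0.44) = -0.151
c = -0.5 * (1.0364 + -0.151)
= -0.5 * 0.8854
= -0.44


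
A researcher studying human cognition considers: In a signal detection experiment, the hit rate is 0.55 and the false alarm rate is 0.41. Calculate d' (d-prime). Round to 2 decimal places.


d' = z(HR) - z(FAR)
z(0.55) = 0.1257
z(0.41) = -0.2275
d' = 0.1257 - -0.2275
= 0.35


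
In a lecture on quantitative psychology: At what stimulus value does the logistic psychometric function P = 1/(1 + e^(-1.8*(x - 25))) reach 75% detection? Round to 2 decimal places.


At P = 0.75: 0.75 = 1/(1 + e^(-k*(x-x0)))
Solving: e^(-k*(x-x0)) = 1/3
x = x0 + ln(3)/k
ln(3) = 1.0986
x = 25 + 1.0986/1.8
= 25 + 0.6103
= 25.61


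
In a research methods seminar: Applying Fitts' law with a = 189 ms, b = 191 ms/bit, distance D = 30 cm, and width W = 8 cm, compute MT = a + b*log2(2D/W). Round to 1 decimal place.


MT = 189 + 191 * log2(2*30/8)
2D/W = 7.5
log2(7.5) = 2.9069
MT = 189 + 191 * 2.9069
= 744.2 ms


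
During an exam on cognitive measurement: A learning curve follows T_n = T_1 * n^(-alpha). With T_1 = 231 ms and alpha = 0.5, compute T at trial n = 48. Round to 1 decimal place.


T_n = 231 * 48^(-0.5)
48^(-0.5) = 0.144338
T_n = 231 * 0.144338
= 33.3 ms


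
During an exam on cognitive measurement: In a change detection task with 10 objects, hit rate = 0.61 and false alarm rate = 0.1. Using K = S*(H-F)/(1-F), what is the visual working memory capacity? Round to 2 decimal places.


K = S * (H - F) / (1 - F)
H - F = 0.51
1 - F = 0.9
K = 10 * 0.51 / 0.9
= 5.67


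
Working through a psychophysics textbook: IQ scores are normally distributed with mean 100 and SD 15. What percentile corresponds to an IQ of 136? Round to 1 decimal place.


z = (IQ - mean) / SD
z = (136 - 100) / 15 = 2.4
Percentile = Phi(2.4) * 100
Phi(2.4) = 0.991802
= 99.2


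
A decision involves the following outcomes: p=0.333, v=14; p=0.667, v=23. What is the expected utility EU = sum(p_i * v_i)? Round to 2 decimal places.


EU = sum(p_i * v_i)
0.333 * 14 = 4.662
0.667 * 23 = 15.341
EU = 4.662 + 15.341
= 20.00


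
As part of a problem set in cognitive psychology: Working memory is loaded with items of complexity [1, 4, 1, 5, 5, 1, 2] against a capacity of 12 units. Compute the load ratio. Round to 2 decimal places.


Total complexity = 1 + 4 + 1 + 5 + 5 + 1 + 2 = 19
Load = total / capacity = 19 / 12
= 1.58


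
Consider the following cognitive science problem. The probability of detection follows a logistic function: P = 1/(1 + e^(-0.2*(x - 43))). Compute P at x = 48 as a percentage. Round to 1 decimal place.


P(x) = 1/(1 + e^(-0.2*(48 - 43)))
Exponent = -0.2 * 5 = -1.0
e^(-1.0) = 0.367879
P = 1/(1 + 0.367879) = 0.731059
Percentage = 73.1


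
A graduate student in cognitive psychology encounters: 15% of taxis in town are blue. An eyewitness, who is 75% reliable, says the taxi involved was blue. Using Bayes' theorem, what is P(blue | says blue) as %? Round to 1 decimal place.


P(blue | says blue) = P(says blue | blue)*P(blue) / [P(says blue | blue)*P(blue) + P(says blue | not blue)*P(not blue)]
Numerator = 0.75 * 0.15 = 0.1125
False identification = 0.25 * 0.85 = 0.2125
P = 0.1125 / (0.1125 + 0.2125)
= 0.1125 / 0.325
As percentage = 34.6


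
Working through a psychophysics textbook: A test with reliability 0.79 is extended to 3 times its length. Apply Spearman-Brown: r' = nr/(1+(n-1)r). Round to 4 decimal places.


r_new = n*r / (1 + (n-1)*r)
Numerator = 3 * 0.79 = 2.37
Denominator = 1 + 2 * 0.79 = 2.58
r_new = 2.37 / 2.58
= 0.9186


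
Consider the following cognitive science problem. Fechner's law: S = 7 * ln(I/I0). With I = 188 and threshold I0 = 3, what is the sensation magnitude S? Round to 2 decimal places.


S = 7 * ln(188/3)
I/I0 = 62.666667
ln(62.666667) = 4.1378
S = 7 * 4.1378
= 28.96


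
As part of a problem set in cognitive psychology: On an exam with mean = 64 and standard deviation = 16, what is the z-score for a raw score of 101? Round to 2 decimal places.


z = (X - mu) / sigma
= (101 - 64) / 16
= 37 / 16
= 2.31


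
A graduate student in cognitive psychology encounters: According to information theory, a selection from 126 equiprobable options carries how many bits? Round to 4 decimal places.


H = log2(n)
H = log2(126)
= 6.9773


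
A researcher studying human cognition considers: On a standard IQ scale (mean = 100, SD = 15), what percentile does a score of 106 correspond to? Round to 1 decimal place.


z = (IQ - mean) / SD
z = (106 - 100) / 15 = 0.4
Percentile = Phi(0.4) * 100
Phi(0.4) = 0.655422
= 65.5


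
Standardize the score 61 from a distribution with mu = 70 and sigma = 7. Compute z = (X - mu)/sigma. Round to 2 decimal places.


z = (X - mu) / sigma
= (61 - 70) / 7
= -9 / 7
= -1.29


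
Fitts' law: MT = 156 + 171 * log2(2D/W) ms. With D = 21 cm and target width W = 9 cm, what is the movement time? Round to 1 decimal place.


MT = 156 + 171 * log2(2*21/9)
2D/W = 4.666667
log2(4.666667) = 2.2224
MT = 156 + 171 * 2.2224
= 536.0 ms


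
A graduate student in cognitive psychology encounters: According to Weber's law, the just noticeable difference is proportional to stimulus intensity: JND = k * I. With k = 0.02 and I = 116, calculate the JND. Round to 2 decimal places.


JND = k * I
JND = 0.02 * 116
= 2.32


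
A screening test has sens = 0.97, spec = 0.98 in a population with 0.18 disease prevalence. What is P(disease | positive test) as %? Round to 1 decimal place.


PPV = (sens * prev) / (sens * prev + (1-spec) * (1-prev))
Numerator = 0.97 * 0.18 = 0.1746
P(positive and no disease) = (1 - spec) * (1 - prev) = (1 - 0.98) * (1 - 0.18) = 0.0164
Denominator = 0.1746 + 0.0164 = 0.191
PPV = 0.1746 / 0.191 = 0.914136
As percentage = 91.4


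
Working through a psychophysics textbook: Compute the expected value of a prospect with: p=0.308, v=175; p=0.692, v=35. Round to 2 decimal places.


EU = sum(p_i * v_i)
0.308 * 175 = 53.9
0.692 * 35 = 24.22
EU = 53.9 + 24.22
= 78.12


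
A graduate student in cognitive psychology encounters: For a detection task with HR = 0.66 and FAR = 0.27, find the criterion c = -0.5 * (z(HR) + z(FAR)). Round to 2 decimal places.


c = -0.5 * (z(HR) + z(FAR))
z(0.66) = 0.4125
z(0.27) = -0.6128
c = -0.5 * (0.4125 + -0.6128)
= -0.5 * -0.2003
= 0.10


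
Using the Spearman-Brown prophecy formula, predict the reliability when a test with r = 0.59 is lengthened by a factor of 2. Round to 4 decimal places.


r_new = n*r / (1 + (n-1)*r)
Numerator = 2 * 0.59 = 1.18
Denominator = 1 + 1 * 0.59 = 1.59
r_new = 1.18 / 1.59
= 0.7421


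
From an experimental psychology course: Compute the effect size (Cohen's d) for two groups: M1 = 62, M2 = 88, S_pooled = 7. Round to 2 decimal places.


Cohen's d = (M1 - M2) / S_pooled
= (62 - 88) / 7
= -26 / 7
= -3.71


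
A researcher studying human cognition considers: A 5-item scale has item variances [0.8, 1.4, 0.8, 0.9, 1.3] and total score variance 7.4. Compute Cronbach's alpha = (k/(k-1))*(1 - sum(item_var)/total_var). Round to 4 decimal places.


alpha = (k/(k-1)) * (1 - sum(s_i^2)/s_total^2)
sum(item variances) = 5.2
k/(k-1) = 5/4 = 1.25
1 - 5.2/7.4 = 1 - 0.702703 = 0.297297
alpha = 1.25 * 0.297297
= 0.3716


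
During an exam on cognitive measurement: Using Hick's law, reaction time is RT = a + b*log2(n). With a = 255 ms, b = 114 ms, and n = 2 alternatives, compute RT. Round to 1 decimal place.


RT = 255 + 114 * log2(2)
log2(2) = 1.0
RT = 255 + 114 * 1.0
= 255 + 114.0
= 369.0 ms


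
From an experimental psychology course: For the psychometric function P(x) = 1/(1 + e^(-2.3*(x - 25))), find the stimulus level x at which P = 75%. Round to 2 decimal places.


At P = 0.75: 0.75 = 1/(1 + e^(-k*(x-x0)))
Solving: e^(-k*(x-x0)) = 1/3
x = x0 + ln(3)/k
ln(3) = 1.0986
x = 25 + 1.0986/2.3
= 25 + 0.4777
= 25.48


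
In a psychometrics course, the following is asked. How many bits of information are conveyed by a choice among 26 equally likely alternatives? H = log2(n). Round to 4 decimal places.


H = log2(n)
H = log2(26)
= 4.7004


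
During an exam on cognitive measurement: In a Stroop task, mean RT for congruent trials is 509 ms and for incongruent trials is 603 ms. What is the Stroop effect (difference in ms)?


Stroop effect = RT(incongruent) - RT(congruent)
= 603 - 509
= 94 ms


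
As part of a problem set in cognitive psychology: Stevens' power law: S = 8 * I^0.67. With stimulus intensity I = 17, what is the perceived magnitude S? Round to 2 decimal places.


S = 8 * 17^0.67
17^0.67 = 6.6742
S = 8 * 6.6742
= 53.39


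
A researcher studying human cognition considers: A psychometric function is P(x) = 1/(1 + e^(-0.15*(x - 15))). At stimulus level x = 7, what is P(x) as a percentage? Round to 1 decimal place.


P(x) = 1/(1 + e^(-0.15*(7 - 15)))
Exponent = -0.15 * -8 = 1.2
e^(1.2) = 3.320117
P = 1/(1 + 3.320117) = 0.231475
Percentage = 23.1


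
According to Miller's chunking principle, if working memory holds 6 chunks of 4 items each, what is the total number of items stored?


Total items = chunks * items_per_chunk
= 6 * 4
= 24


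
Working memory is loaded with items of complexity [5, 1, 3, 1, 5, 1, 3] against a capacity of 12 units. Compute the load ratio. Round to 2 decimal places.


Total complexity = 5 + 1 + 3 + 1 + 5 + 1 + 3 = 19
Load = total / capacity = 19 / 12
= 1.58


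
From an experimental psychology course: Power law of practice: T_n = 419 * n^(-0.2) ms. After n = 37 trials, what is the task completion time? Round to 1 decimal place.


T_n = 419 * 37^(-0.2)
37^(-0.2) = 0.485691
T_n = 419 * 0.485691
= 203.5 ms


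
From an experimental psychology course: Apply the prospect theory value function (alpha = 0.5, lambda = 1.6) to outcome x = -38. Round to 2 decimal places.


Since x = -38 < 0, use v(x) = -lambda*(-x)^alpha
(-x) = 38
38^0.5 = 6.1644
v(-38) = -1.6 * 6.1644
= -9.86


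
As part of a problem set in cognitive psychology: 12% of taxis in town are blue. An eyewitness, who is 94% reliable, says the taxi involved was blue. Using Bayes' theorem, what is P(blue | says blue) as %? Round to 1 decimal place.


P(blue | says blue) = P(says blue | blue)*P(blue) / [P(says blue | blue)*P(blue) + P(says blue | not blue)*P(not blue)]
Numerator = 0.94 * 0.12 = 0.1128
False identification = 0.06 * 0.88 = 0.0528
P = 0.1128 / (0.1128 + 0.0528)
= 0.1128 / 0.1656
As percentage = 68.1


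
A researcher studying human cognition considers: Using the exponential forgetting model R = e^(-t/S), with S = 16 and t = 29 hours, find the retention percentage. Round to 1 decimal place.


R = e^(-t/S)
-t/S = -29/16 = -1.8125
R = e^(-1.8125) = 0.163246
Percentage = 0.163246 * 100
= 16.3


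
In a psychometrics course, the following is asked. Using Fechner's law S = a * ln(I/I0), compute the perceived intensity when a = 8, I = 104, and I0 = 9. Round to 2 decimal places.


S = 8 * ln(104/9)
I/I0 = 11.555556
ln(11.555556) = 2.4472
S = 8 * 2.4472
= 19.58


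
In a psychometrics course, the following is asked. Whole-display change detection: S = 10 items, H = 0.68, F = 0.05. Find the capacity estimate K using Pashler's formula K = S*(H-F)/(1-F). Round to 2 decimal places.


K = S * (H - F) / (1 - F)
H - F = 0.63
1 - F = 0.95
K = 10 * 0.63 / 0.95
= 6.63


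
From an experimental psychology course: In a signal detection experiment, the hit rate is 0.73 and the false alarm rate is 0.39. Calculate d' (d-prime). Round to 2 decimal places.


d' = z(HR) - z(FAR)
z(0.73) = 0.6128
z(0.39) = -0.2793
d' = 0.6128 - -0.2793
= 0.89


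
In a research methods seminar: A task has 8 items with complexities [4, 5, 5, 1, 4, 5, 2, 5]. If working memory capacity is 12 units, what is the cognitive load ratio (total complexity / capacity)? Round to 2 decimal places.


Total complexity = 4 + 5 + 5 + 1 + 4 + 5 + 2 + 5 = 31
Load = total / capacity = 31 / 12
= 2.58


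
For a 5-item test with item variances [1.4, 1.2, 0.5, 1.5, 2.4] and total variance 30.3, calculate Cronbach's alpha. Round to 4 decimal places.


alpha = (k/(k-1)) * (1 - sum(s_i^2)/s_total^2)
sum(item variances) = 7.0
k/(k-1) = 5/4 = 1.25
1 - 7.0/30.3 = 1 - 0.231023 = 0.768977
alpha = 1.25 * 0.768977
= 0.9612


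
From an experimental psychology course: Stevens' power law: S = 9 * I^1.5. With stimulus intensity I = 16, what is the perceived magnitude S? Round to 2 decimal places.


S = 9 * 16^1.5
16^1.5 = 64.0
S = 9 * 64.0
= 576.00


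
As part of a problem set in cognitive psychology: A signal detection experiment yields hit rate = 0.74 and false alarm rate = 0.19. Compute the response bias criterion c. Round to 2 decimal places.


c = -0.5 * (z(HR) + z(FAR))
z(0.74) = 0.6433
z(0.19) = -0.8779
c = -0.5 * (0.6433 + -0.8779)
= -0.5 * -0.2346
= 0.12


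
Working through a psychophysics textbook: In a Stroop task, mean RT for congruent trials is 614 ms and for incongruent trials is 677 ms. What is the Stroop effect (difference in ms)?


Stroop effect = RT(incongruent) - RT(congruent)
= 677 - 614
= 63 ms


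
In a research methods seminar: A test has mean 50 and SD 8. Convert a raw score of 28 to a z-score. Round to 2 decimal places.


z = (X - mu) / sigma
= (28 - 50) / 8
= -22 / 8
= -2.75


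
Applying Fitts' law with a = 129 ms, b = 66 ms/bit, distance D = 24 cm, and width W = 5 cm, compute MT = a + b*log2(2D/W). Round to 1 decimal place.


MT = 129 + 66 * log2(2*24/5)
2D/W = 9.6
log2(9.6) = 3.263
MT = 129 + 66 * 3.263
= 344.4 ms


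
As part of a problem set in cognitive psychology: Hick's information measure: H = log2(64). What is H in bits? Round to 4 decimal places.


H = log2(n)
H = log2(64)
= 6.0000


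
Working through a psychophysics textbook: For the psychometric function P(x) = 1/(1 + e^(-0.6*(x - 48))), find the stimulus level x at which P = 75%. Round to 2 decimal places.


At P = 0.75: 0.75 = 1/(1 + e^(-k*(x-x0)))
Solving: e^(-k*(x-x0)) = 1/3
x = x0 + ln(3)/k
ln(3) = 1.0986
x = 48 + 1.0986/0.6
= 48 + 1.831
= 49.83


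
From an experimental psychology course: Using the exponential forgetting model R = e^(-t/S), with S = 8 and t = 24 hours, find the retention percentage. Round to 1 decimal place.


R = e^(-t/S)
-t/S = -24/8 = -3.0
R = e^(-3.0) = 0.049787
Percentage = 0.049787 * 100
= 5.0


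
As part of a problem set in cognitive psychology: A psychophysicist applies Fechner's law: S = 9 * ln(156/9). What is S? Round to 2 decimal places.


S = 9 * ln(156/9)
I/I0 = 17.333333
ln(17.333333) = 2.8526
S = 9 * 2.8526
= 25.67


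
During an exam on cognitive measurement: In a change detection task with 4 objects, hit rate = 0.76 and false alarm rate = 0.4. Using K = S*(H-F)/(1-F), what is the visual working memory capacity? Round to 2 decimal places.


K = S * (H - F) / (1 - F)
H - F = 0.36
1 - F = 0.6
K = 4 * 0.36 / 0.6
= 2.40


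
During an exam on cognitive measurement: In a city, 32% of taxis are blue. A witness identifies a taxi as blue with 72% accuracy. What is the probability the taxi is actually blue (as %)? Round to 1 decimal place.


P(blue | says blue) = P(says blue | blue)*P(blue) / [P(says blue | blue)*P(blue) + P(says blue | not blue)*P(not blue)]
Numerator = 0.72 * 0.32 = 0.2304
False identification = 0.28 * 0.68 = 0.1904
P = 0.2304 / (0.2304 + 0.1904)
= 0.2304 / 0.4208
As percentage = 54.8


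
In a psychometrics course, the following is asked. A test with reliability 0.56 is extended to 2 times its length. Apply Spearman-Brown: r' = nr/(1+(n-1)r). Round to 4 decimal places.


r_new = n*r / (1 + (n-1)*r)
Numerator = 2 * 0.56 = 1.12
Denominator = 1 + 1 * 0.56 = 1.56
r_new = 1.12 / 1.56
= 0.7179


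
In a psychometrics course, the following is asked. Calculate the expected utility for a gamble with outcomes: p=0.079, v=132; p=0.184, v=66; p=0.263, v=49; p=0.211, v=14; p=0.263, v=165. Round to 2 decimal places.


EU = sum(p_i * v_i)
0.079 * 132 = 10.428
0.184 * 66 = 12.144
0.263 * 49 = 12.887
0.211 * 14 = 2.954
0.263 * 165 = 43.395
EU = 10.428 + 12.144 + 12.887 + 2.954 + 43.395
= 81.81


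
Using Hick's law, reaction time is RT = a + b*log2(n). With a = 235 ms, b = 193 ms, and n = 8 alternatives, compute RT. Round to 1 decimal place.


RT = 235 + 193 * log2(8)
log2(8) = 3.0
RT = 235 + 193 * 3.0
= 235 + 579.0
= 814.0 ms


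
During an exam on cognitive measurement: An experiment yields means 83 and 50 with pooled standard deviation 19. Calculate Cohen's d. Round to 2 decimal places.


Cohen's d = (M1 - M2) / S_pooled
= (83 - 50) / 19
= 33 / 19
= 1.74


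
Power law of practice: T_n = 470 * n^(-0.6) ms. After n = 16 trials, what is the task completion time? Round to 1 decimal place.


T_n = 470 * 16^(-0.6)
16^(-0.6) = 0.189465
T_n = 470 * 0.189465
= 89.0 ms


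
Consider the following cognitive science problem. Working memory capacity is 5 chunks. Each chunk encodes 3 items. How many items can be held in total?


Total items = chunks * items_per_chunk
= 5 * 3
= 15


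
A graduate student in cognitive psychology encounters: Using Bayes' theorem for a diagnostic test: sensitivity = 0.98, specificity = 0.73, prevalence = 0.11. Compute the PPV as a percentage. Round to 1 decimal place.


PPV = (sens * prev) / (sens * prev + (1-spec) * (1-prev))
Numerator = 0.98 * 0.11 = 0.1078
P(positive and no disease) = (1 - spec) * (1 - prev) = (1 - 0.73) * (1 - 0.11) = 0.2403
Denominator = 0.1078 + 0.2403 = 0.3481
PPV = 0.1078 / 0.3481 = 0.309681
As percentage = 31.0


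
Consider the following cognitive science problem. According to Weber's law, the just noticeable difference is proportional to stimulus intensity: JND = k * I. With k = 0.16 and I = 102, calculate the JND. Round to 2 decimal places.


JND = k * I
JND = 0.16 * 102
= 16.32


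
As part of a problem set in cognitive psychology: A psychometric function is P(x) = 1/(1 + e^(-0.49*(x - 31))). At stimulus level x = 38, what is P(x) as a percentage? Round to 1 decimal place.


P(x) = 1/(1 + e^(-0.49*(38 - 31)))
Exponent = -0.49 * 7 = -3.43
e^(-3.43) = 0.032387
P = 1/(1 + 0.032387) = 0.968629
Percentage = 96.9


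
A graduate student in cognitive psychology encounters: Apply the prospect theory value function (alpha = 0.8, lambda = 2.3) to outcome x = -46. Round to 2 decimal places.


Since x = -46 < 0, use v(x) = -lambda*(-x)^alpha
(-x) = 46
46^0.8 = 21.3898
v(-46) = -2.3 * 21.3898
= -49.20


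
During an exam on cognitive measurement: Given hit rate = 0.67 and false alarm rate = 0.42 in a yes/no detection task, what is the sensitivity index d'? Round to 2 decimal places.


d' = z(HR) - z(FAR)
z(0.67) = 0.4399
z(0.42) = -0.2019
d' = 0.4399 - -0.2019
= 0.64


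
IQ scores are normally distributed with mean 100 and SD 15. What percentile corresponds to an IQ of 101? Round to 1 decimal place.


z = (IQ - mean) / SD
z = (101 - 100) / 15 = 0.0667
Percentile = Phi(0.0667) * 100
Phi(0.0667) = 0.52659
= 52.7


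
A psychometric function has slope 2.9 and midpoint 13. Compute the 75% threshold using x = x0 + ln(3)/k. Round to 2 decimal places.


At P = 0.75: 0.75 = 1/(1 + e^(-k*(x-x0)))
Solving: e^(-k*(x-x0)) = 1/3
x = x0 + ln(3)/k
ln(3) = 1.0986
x = 13 + 1.0986/2.9
= 13 + 0.3788
= 13.38


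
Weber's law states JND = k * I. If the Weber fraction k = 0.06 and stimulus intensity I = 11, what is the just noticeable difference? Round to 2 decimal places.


JND = k * I
JND = 0.06 * 11
= 0.66


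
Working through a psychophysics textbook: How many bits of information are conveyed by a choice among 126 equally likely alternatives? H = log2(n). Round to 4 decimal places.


H = log2(n)
H = log2(126)
= 6.9773


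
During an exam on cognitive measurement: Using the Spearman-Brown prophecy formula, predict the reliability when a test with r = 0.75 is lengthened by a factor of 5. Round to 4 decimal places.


r_new = n*r / (1 + (n-1)*r)
Numerator = 5 * 0.75 = 3.75
Denominator = 1 + 4 * 0.75 = 4.0
r_new = 3.75 / 4.0
= 0.9375


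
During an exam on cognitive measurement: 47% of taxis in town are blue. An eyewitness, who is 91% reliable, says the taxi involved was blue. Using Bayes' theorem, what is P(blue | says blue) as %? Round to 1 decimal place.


P(blue | says blue) = P(says blue | blue)*P(blue) / [P(says blue | blue)*P(blue) + P(says blue | not blue)*P(not blue)]
Numerator = 0.91 * 0.47 = 0.4277
False identification = 0.09 * 0.53 = 0.0477
P = 0.4277 / (0.4277 + 0.0477)
= 0.4277 / 0.4754
As percentage = 90.0


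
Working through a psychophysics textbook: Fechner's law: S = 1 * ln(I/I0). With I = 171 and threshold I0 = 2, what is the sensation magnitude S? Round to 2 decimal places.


S = 1 * ln(171/2)
I/I0 = 85.5
ln(85.5) = 4.4485
S = 1 * 4.4485
= 4.45


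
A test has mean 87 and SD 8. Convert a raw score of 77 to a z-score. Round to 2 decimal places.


z = (X - mu) / sigma
= (77 - 87) / 8
= -10 / 8
= -1.25


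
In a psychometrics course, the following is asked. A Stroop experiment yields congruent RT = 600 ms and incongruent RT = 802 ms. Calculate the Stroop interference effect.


Stroop effect = RT(incongruent) - RT(congruent)
= 802 - 600
= 202 ms


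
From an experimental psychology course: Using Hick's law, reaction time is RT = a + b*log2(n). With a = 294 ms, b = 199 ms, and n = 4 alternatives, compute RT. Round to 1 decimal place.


RT = 294 + 199 * log2(4)
log2(4) = 2.0
RT = 294 + 199 * 2.0
= 294 + 398.0
= 692.0 ms


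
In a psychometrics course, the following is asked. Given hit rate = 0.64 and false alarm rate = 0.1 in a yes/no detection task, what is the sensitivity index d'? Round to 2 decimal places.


d' = z(HR) - z(FAR)
z(0.64) = 0.3585
z(0.1) = -1.2816
d' = 0.3585 - -1.2816
= 1.64


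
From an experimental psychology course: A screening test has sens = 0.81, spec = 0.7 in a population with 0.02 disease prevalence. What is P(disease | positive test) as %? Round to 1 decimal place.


PPV = (sens * prev) / (sens * prev + (1-spec) * (1-prev))
Numerator = 0.81 * 0.02 = 0.0162
P(positive and no disease) = (1 - spec) * (1 - prev) = (1 - 0.7) * (1 - 0.02) = 0.294
Denominator = 0.0162 + 0.294 = 0.3102
PPV = 0.0162 / 0.3102 = 0.052224
As percentage = 5.2


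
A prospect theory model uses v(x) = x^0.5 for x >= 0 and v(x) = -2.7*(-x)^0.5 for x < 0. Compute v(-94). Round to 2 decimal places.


Since x = -94 < 0, use v(x) = -lambda*(-x)^alpha
(-x) = 94
94^0.5 = 9.6954
v(-94) = -2.7 * 9.6954
= -26.18


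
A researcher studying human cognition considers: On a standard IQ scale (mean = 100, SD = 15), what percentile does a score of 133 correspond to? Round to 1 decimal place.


z = (IQ - mean) / SD
z = (133 - 100) / 15 = 2.2
Percentile = Phi(2.2) * 100
Phi(2.2) = 0.986097
= 98.6


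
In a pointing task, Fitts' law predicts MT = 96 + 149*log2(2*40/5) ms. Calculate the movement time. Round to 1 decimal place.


MT = 96 + 149 * log2(2*40/5)
2D/W = 16.0
log2(16.0) = 4.0
MT = 96 + 149 * 4.0
= 692.0 ms


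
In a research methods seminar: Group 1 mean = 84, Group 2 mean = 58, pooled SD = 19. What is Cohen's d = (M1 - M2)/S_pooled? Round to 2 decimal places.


Cohen's d = (M1 - M2) / S_pooled
= (84 - 58) / 19
= 26 / 19
= 1.37


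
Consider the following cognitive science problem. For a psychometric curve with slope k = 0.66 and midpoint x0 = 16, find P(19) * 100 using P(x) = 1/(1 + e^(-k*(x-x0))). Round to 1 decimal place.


P(x) = 1/(1 + e^(-0.66*(19 - 16)))
Exponent = -0.66 * 3 = -1.98
e^(-1.98) = 0.138069
P = 1/(1 + 0.138069) = 0.878681
Percentage = 87.9


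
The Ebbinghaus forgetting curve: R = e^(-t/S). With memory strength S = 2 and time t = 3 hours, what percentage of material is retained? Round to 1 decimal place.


R = e^(-t/S)
-t/S = -3/2 = -1.5
R = e^(-1.5) = 0.22313
Percentage = 0.22313 * 100
= 22.3


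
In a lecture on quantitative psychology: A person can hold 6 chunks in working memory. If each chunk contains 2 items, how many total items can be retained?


Total items = chunks * items_per_chunk
= 6 * 2
= 12


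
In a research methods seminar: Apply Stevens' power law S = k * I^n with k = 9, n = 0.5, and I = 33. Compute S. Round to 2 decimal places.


S = 9 * 33^0.5
33^0.5 = 5.7446
S = 9 * 5.7446
= 51.70


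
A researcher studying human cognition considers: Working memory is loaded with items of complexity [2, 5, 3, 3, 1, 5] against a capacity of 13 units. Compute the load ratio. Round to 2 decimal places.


Total complexity = 2 + 5 + 3 + 3 + 1 + 5 = 19
Load = total / capacity = 19 / 13
= 1.46


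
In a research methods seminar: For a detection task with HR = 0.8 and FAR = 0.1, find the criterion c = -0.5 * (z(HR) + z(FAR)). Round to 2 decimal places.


c = -0.5 * (z(HR) + z(FAR))
z(0.8) = 0.8416
z(0.1) = -1.2816
c = -0.5 * (0.8416 + -1.2816)
= -0.5 * -0.44
= 0.22


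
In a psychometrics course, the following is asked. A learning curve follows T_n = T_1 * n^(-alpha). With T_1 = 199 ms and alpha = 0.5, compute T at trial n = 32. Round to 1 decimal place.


T_n = 199 * 32^(-0.5)
32^(-0.5) = 0.176777
T_n = 199 * 0.176777
= 35.2 ms


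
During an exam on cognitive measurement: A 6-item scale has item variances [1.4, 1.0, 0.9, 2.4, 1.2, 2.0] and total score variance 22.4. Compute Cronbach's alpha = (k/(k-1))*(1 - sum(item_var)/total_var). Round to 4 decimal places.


alpha = (k/(k-1)) * (1 - sum(s_i^2)/s_total^2)
sum(item variances) = 8.9
k/(k-1) = 6/5 = 1.2
1 - 8.9/22.4 = 1 - 0.397321 = 0.602679
alpha = 1.2 * 0.602679
= 0.7232


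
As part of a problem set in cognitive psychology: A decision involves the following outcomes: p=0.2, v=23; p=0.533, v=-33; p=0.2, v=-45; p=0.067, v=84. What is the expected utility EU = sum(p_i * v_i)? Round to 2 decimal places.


EU = sum(p_i * v_i)
0.2 * 23 = 4.6
0.533 * -33 = -17.589
0.2 * -45 = -9.0
0.067 * 84 = 5.628
EU = 4.6 + -17.589 + -9.0 + 5.628
= -16.36


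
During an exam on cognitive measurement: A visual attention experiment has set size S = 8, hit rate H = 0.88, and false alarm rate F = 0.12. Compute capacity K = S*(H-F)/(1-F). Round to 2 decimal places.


K = S * (H - F) / (1 - F)
H - F = 0.76
1 - F = 0.88
K = 8 * 0.76 / 0.88
= 6.91


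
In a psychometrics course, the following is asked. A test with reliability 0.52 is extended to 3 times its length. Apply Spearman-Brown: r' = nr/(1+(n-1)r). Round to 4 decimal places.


r_new = n*r / (1 + (n-1)*r)
Numerator = 3 * 0.52 = 1.56
Denominator = 1 + 2 * 0.52 = 2.04
r_new = 1.56 / 2.04
= 0.7647
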